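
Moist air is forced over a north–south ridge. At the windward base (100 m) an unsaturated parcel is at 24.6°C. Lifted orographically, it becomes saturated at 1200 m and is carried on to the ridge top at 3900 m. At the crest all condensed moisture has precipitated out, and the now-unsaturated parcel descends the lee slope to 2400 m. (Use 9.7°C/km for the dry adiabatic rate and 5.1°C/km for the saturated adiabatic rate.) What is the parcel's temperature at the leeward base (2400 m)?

14.71°C

100 → 1200 m (dry, 9.7°C/km): ΔT = -9.7 × 1.1 = -10.67°C → T = 13.93°C
1200 → 3900 m (saturated, 5.1°C/km): ΔT = -5.1 × 2.7 = -13.77°C → T = 0.16°C
3900 → 2400 m (dry descent, 9.7°C/km): ΔT = +9.7 × 1.5 = +14.55°C → T = 14.71°C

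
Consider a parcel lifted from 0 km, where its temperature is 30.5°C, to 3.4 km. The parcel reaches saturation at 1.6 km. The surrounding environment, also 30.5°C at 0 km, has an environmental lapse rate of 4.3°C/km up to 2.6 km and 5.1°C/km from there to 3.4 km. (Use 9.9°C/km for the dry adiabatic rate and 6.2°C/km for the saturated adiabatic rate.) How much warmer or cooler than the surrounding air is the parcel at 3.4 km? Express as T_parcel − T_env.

-11.74°C (parcel cooler than environment)

Parcel:
  Dry to 1600 m: -9.9 × 1.6 km = -15.84°C, so T = 14.66°C.
  Saturated to 3400 m: -6.2 × 1.8 km = -11.16°C, so T = 3.5°C.
Environment:
  Environment, lower layer to 2600 m: -4.3 × 2.6 km = -11.18°C, so T = 19.32°C.
  Environment, upper layer to 3400 m: -5.1 × 0.8 km = -4.08°C, so T = 15.24°C.
T_parcel − T_env = 3.5 − 15.24 = -11.74°C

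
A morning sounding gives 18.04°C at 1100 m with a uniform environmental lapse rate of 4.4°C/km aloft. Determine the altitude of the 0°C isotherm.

5200 m

Height above start = (18.04 − 0) / 4.4 = 4.1 km
Altitude = 1100 m + 4100 m = 5200 m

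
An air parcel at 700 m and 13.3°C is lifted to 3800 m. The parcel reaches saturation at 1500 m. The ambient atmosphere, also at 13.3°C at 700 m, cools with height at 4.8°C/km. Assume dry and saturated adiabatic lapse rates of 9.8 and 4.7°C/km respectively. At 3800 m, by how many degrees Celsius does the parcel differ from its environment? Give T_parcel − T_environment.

Parcel:
  700–1500 m, dry: Δz = 0.8 km ⇒ ΔT = -7.84°C; T = 5.46°C
  1500–3800 m, saturated: Δz = 2.3 km ⇒ ΔT = -10.81°C; T = -5.35°C
Environment:
  700–3800 m, environment: Δz = 3.1 km ⇒ ΔT = -14.88°C; T = -1.58°C
T_parcel − T_env = -5.35 − (-1.58) = -3.77°C

-3.77°C (parcel cooler than environment)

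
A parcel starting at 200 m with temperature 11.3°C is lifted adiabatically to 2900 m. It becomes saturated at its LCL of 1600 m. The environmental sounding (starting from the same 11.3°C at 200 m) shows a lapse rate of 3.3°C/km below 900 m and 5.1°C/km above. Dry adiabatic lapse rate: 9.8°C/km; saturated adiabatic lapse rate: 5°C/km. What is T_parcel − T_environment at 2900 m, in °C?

-7.71°C (parcel cooler than environment)

Parcel:
  200–1600 m, dry: Δz = 1.4 km ⇒ ΔT = -13.72°C; T = -2.42°C
  1600–2900 m, saturated: Δz = 1.3 km ⇒ ΔT = -6.5°C; T = -8.92°C
Environment:
  200–900 m, environment, lower layer: Δz = 0.7 km ⇒ ΔT = -2.31°C; T = 8.99°C
  900–2900 m, environment, upper layer: Δz = 2 km ⇒ ΔT = -10.2°C; T = -1.21°C
T_parcel − T_env = -8.92 − (-1.21) = -7.71°C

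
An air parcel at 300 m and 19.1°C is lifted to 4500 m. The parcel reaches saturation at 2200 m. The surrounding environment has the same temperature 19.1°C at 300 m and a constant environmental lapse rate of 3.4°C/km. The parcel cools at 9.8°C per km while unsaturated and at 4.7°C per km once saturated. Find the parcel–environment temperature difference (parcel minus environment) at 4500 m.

Parcel:
  From 300 m to 2200 m (dry): cools by 9.8 × 1.9 = 18.62°C, giving 0.48°C.
  From 2200 m to 4500 m (saturated): cools by 4.7 × 2.3 = 10.81°C, giving -10.33°C.
Environment:
  From 300 m to 4500 m (environment): cools by 3.4 × 4.2 = 14.28°C, giving 4.82°C.
T_parcel − T_env = -10.33 − 4.82 = -15.15°C

-15.15°C (parcel cooler than environment)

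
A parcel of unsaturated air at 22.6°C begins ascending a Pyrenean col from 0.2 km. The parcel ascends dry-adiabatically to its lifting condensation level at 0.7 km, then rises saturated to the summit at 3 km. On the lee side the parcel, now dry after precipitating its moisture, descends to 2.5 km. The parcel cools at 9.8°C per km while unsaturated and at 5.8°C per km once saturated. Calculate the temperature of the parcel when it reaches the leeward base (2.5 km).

200–700 m, dry: Δz = 0.5 km ⇒ ΔT = -4.9°C; T = 17.7°C
700–3000 m, saturated: Δz = 2.3 km ⇒ ΔT = -13.34°C; T = 4.36°C
3000–2500 m, dry descent: Δz = 0.5 km ⇒ ΔT = +4.9°C; T = 9.26°C

9.26°C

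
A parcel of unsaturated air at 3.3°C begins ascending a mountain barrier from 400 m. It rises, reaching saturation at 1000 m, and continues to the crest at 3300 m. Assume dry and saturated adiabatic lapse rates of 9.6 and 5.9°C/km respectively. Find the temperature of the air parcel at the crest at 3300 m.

-16.03°C

From 400 m to 1000 m (dry): cools by 9.6 × 0.6 = 5.76°C, giving -2.46°C.
From 1000 m to 3300 m (saturated): cools by 5.9 × 2.3 = 13.57°C, giving -16.03°C.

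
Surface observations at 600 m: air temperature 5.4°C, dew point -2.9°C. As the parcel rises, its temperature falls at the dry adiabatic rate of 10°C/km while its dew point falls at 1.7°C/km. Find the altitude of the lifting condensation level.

1600 m

T and T_d converge at 10 − 1.7 = 8.3°C per km
Height above start = (5.4 − (-2.9)) / 8.3 = 1 km
LCL altitude = 600 m + 1000 m = 1600 m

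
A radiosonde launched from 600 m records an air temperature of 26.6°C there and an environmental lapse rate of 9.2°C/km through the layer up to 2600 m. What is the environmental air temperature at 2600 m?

From 600 m to 2600 m (environmental): cools by 9.2 × 2 = 18.4°C, giving 8.2°C.

8.2°C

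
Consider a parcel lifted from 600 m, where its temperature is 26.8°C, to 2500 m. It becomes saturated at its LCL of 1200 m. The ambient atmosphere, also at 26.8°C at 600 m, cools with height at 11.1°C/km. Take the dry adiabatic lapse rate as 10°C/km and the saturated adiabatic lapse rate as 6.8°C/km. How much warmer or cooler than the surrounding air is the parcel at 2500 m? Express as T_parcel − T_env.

Parcel:
  600–1200 m, dry: Δz = 0.6 km ⇒ ΔT = -6°C; T = 20.8°C
  1200–2500 m, saturated: Δz = 1.3 km ⇒ ΔT = -8.84°C; T = 11.96°C
Environment:
  600–2500 m, environment: Δz = 1.9 km ⇒ ΔT = -21.09°C; T = 5.71°C
T_parcel − T_env = 11.96 − 5.71 = +6.25°C

+6.25°C (parcel warmer than environment)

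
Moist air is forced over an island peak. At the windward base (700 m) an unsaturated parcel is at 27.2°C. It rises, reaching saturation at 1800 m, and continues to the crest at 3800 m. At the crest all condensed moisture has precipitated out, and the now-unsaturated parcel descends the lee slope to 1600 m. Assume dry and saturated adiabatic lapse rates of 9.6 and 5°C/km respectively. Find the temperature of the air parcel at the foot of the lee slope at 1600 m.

27.76°C

From 700 m to 1800 m (dry): cools by 9.6 × 1.1 = 10.56°C, giving 16.64°C.
From 1800 m to 3800 m (saturated): cools by 5 × 2 = 10°C, giving 6.64°C.
From 3800 m to 1600 m (dry descent): warms by 9.6 × 2.2 = 21.12°C, giving 27.76°C.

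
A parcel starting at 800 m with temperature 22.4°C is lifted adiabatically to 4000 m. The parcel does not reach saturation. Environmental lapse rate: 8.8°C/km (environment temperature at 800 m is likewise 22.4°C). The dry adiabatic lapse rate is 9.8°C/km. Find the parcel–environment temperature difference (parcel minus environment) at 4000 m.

-3.2°C (parcel cooler than environment)

Parcel:
  800 → 4000 m (dry, 9.8°C/km): ΔT = -9.8 × 3.2 = -31.36°C → T = -8.96°C
Environment:
  800 → 4000 m (environment, 8.8°C/km): ΔT = -8.8 × 3.2 = -28.16°C → T = -5.76°C
T_parcel − T_env = -8.96 − (-5.76) = -3.2°C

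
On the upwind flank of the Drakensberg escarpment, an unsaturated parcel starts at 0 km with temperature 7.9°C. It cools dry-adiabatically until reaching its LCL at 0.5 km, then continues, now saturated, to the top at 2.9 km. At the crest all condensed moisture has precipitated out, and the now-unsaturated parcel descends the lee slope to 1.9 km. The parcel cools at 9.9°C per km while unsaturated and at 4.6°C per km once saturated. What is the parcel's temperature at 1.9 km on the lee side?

0–500 m, dry: Δz = 0.5 km ⇒ ΔT = -4.95°C; T = 2.95°C
500–2900 m, saturated: Δz = 2.4 km ⇒ ΔT = -11.04°C; T = -8.09°C
2900–1900 m, dry descent: Δz = 1 km ⇒ ΔT = +9.9°C; T = 1.81°C

1.81°C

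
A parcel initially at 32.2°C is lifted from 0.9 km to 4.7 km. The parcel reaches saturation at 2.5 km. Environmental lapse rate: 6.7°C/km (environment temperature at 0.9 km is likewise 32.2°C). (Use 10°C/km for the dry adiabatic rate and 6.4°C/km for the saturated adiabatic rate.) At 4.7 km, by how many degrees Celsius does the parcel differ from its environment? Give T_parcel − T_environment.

Parcel:
  From 900 m to 2500 m (dry): cools by 10 × 1.6 = 16°C, giving 16.2°C.
  From 2500 m to 4700 m (saturated): cools by 6.4 × 2.2 = 14.08°C, giving 2.12°C.
Environment:
  From 900 m to 4700 m (environment): cools by 6.7 × 3.8 = 25.46°C, giving 6.74°C.
T_parcel − T_env = 2.12 − 6.74 = -4.62°C

-4.62°C (parcel cooler than environment)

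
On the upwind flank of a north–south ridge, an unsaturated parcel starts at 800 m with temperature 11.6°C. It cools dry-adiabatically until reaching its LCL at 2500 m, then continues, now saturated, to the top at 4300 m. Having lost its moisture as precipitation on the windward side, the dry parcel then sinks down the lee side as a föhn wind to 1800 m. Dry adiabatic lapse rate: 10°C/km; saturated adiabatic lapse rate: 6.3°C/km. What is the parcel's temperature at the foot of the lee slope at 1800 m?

8.26°C

800–2500 m, dry: Δz = 1.7 km ⇒ ΔT = -17°C; T = -5.4°C
2500–4300 m, saturated: Δz = 1.8 km ⇒ ΔT = -11.34°C; T = -16.74°C
4300–1800 m, dry descent: Δz = 2.5 km ⇒ ΔT = +25°C; T = 8.26°C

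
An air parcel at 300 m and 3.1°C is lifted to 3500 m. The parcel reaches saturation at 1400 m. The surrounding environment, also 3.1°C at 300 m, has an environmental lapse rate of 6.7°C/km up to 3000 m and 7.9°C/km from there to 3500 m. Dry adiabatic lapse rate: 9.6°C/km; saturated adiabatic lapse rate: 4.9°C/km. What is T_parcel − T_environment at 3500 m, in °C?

Parcel:
  From 300 m to 1400 m (dry): cools by 9.6 × 1.1 = 10.56°C, giving -7.46°C.
  From 1400 m to 3500 m (saturated): cools by 4.9 × 2.1 = 10.29°C, giving -17.75°C.
Environment:
  From 300 m to 3000 m (environment, lower layer): cools by 6.7 × 2.7 = 18.09°C, giving -14.99°C.
  From 3000 m to 3500 m (environment, upper layer): cools by 7.9 × 0.5 = 3.95°C, giving -18.94°C.
T_parcel − T_env = -17.75 − (-18.94) = +1.19°C

+1.19°C (parcel warmer than environment)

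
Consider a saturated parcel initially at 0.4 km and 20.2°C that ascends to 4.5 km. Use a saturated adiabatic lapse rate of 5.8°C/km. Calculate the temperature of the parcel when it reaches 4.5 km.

400–4500 m, saturated adiabatic: Δz = 4.1 km ⇒ ΔT = -23.78°C; T = -3.58°C

-3.58°C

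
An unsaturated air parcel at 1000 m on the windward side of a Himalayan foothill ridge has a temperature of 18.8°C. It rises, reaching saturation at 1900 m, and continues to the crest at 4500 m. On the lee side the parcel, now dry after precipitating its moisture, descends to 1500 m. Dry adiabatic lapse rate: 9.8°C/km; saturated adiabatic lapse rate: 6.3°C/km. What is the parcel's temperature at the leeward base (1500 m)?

1000 → 1900 m (dry, 9.8°C/km): ΔT = -9.8 × 0.9 = -8.82°C → T = 9.98°C
1900 → 4500 m (saturated, 6.3°C/km): ΔT = -6.3 × 2.6 = -16.38°C → T = -6.4°C
4500 → 1500 m (dry descent, 9.8°C/km): ΔT = +9.8 × 3 = +29.4°C → T = 23°C

23°C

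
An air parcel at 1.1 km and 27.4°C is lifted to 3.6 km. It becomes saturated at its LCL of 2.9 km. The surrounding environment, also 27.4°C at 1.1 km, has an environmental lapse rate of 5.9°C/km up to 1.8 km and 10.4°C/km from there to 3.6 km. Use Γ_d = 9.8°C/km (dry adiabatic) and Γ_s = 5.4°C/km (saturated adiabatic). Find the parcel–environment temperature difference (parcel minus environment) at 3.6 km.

Parcel:
  1100 → 2900 m (dry, 9.8°C/km): ΔT = -9.8 × 1.8 = -17.64°C → T = 9.76°C
  2900 → 3600 m (saturated, 5.4°C/km): ΔT = -5.4 × 0.7 = -3.78°C → T = 5.98°C
Environment:
  1100 → 1800 m (environment, lower layer, 5.9°C/km): ΔT = -5.9 × 0.7 = -4.13°C → T = 23.27°C
  1800 → 3600 m (environment, upper layer, 10.4°C/km): ΔT = -10.4 × 1.8 = -18.72°C → T = 4.55°C
T_parcel − T_env = 5.98 − 4.55 = +1.43°C

+1.43°C (parcel warmer than environment)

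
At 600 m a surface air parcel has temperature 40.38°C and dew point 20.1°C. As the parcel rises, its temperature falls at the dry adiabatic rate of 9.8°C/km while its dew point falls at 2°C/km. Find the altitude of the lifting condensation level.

T and T_d converge at 9.8 − 2 = 7.8°C per km
Height above start = (40.38 − 20.1) / 7.8 = 2.6 km
LCL altitude = 600 m + 2600 m = 3200 m

3200 m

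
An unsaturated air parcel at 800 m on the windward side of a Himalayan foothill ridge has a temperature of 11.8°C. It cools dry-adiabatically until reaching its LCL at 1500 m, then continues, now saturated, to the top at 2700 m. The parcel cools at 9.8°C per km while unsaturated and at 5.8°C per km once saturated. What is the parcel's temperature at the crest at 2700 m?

-2.02°C

800–1500 m, dry: Δz = 0.7 km ⇒ ΔT = -6.86°C; T = 4.94°C
1500–2700 m, saturated: Δz = 1.2 km ⇒ ΔT = -6.96°C; T = -2.02°C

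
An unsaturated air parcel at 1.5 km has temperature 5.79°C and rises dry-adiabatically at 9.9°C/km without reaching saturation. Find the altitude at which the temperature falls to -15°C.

3.6 km

Height above start = (5.79 − (-15)) / 9.9 = 2.1 km
Altitude = 1500 m + 2100 m = 3600 m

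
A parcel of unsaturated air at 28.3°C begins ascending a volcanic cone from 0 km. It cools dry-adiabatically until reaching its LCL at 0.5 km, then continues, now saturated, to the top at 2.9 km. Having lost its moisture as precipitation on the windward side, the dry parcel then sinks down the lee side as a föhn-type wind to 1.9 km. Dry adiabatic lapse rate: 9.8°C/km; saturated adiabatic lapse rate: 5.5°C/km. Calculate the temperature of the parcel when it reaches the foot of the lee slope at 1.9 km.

From 0 m to 500 m (dry): cools by 9.8 × 0.5 = 4.9°C, giving 23.4°C.
From 500 m to 2900 m (saturated): cools by 5.5 × 2.4 = 13.2°C, giving 10.2°C.
From 2900 m to 1900 m (dry descent): warms by 9.8 × 1 = 9.8°C, giving 20°C.

20°C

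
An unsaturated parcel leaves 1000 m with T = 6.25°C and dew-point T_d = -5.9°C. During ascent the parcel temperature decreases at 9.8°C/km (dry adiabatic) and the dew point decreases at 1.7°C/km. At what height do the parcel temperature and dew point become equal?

T and T_d converge at 9.8 − 1.7 = 8.1°C per km
Height above start = (6.25 − (-5.9)) / 8.1 = 1.5 km
LCL altitude = 1000 m + 1500 m = 2500 m

2500 m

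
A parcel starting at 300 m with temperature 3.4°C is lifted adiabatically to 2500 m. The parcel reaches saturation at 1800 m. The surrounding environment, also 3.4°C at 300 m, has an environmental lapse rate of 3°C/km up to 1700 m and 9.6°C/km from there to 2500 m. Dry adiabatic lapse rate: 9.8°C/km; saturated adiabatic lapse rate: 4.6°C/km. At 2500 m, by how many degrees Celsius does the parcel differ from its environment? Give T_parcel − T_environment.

Parcel:
  From 300 m to 1800 m (dry): cools by 9.8 × 1.5 = 14.7°C, giving -11.3°C.
  From 1800 m to 2500 m (saturated): cools by 4.6 × 0.7 = 3.22°C, giving -14.52°C.
Environment:
  From 300 m to 1700 m (environment, lower layer): cools by 3 × 1.4 = 4.2°C, giving -0.8°C.
  From 1700 m to 2500 m (environment, upper layer): cools by 9.6 × 0.8 = 7.68°C, giving -8.48°C.
T_parcel − T_env = -14.52 − (-8.48) = -6.04°C

-6.04°C (parcel cooler than environment)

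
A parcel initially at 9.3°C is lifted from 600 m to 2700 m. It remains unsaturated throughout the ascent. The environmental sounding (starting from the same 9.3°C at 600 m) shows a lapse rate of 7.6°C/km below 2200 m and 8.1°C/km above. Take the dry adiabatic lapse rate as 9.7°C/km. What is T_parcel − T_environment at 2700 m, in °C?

-4.16°C (parcel cooler than environment)

Parcel:
  From 600 m to 2700 m (dry): cools by 9.7 × 2.1 = 20.37°C, giving -11.07°C.
Environment:
  From 600 m to 2200 m (environment, lower layer): cools by 7.6 × 1.6 = 12.16°C, giving -2.86°C.
  From 2200 m to 2700 m (environment, upper layer): cools by 8.1 × 0.5 = 4.05°C, giving -6.91°C.
T_parcel − T_env = -11.07 − (-6.91) = -4.16°C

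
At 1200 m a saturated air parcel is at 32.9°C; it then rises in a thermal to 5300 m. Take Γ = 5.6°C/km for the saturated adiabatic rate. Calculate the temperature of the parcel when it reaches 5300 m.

9.94°C

Saturated adiabatic to 5300 m: -5.6 × 4.1 km = -22.96°C, so T = 9.94°C.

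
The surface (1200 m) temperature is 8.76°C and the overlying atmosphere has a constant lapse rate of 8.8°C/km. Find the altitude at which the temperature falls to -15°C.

Height above start = (8.76 − (-15)) / 8.8 = 2.7 km
Altitude = 1200 m + 2700 m = 3900 m

3900 m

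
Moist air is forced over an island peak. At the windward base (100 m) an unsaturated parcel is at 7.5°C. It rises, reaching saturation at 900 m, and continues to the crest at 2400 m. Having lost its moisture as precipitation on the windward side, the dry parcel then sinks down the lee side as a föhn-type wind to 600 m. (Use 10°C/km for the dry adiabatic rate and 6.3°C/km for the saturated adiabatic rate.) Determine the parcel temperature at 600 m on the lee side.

100 → 900 m (dry, 10°C/km): ΔT = -10 × 0.8 = -8°C → T = -0.5°C
900 → 2400 m (saturated, 6.3°C/km): ΔT = -6.3 × 1.5 = -9.45°C → T = -9.95°C
2400 → 600 m (dry descent, 10°C/km): ΔT = +10 × 1.8 = +18°C → T = 8.05°C

8.05°C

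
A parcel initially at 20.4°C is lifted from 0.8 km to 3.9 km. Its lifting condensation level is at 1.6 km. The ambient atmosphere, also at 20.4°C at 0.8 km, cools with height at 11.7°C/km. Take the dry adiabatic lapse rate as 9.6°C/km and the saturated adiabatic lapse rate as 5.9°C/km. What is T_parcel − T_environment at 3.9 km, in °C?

+15.02°C (parcel warmer than environment)

Parcel:
  Dry to 1600 m: -9.6 × 0.8 km = -7.68°C, so T = 12.72°C.
  Saturated to 3900 m: -5.9 × 2.3 km = -13.57°C, so T = -0.85°C.
Environment:
  Environment to 3900 m: -11.7 × 3.1 km = -36.27°C, so T = -15.87°C.
T_parcel − T_env = -0.85 − (-15.87) = +15.02°C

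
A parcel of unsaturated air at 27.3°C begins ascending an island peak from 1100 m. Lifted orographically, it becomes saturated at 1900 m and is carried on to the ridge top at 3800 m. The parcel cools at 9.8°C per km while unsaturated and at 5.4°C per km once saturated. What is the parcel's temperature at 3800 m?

Dry to 1900 m: -9.8 × 0.8 km = -7.84°C, so T = 19.46°C.
Saturated to 3800 m: -5.4 × 1.9 km = -10.26°C, so T = 9.2°C.

9.2°C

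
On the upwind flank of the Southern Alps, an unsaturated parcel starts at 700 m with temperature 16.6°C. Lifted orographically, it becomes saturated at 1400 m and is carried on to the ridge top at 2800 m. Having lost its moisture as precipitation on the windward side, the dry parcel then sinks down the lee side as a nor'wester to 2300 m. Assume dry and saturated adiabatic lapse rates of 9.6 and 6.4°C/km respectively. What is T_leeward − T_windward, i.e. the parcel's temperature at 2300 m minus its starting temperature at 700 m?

700 → 1400 m (dry, 9.6°C/km): ΔT = -9.6 × 0.7 = -6.72°C → T = 9.88°C
1400 → 2800 m (saturated, 6.4°C/km): ΔT = -6.4 × 1.4 = -8.96°C → T = 0.92°C
2800 → 2300 m (dry descent, 9.6°C/km): ΔT = +9.6 × 0.5 = +4.8°C → T = 5.72°C
Net change vs windward start: 5.72 − 16.6 = -10.88°C

-10.88°C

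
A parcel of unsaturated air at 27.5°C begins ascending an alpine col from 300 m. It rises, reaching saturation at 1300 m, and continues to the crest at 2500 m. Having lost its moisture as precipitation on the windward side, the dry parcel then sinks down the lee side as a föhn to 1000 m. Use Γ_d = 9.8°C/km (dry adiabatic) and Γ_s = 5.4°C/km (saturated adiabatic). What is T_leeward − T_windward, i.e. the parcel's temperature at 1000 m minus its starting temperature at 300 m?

-1.58°C

Dry to 1300 m: -9.8 × 1 km = -9.8°C, so T = 17.7°C.
Saturated to 2500 m: -5.4 × 1.2 km = -6.48°C, so T = 11.22°C.
Dry descent to 1000 m: +9.8 × 1.5 km = +14.7°C, so T = 25.92°C.
Net change vs windward start: 25.92 − 27.5 = -1.58°C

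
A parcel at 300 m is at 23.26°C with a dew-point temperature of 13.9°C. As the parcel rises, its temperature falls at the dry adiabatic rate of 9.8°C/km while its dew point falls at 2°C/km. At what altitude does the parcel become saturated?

1500 m

T and T_d converge at 9.8 − 2 = 7.8°C per km
Height above start = (23.26 − 13.9) / 7.8 = 1.2 km
LCL altitude = 300 m + 1200 m = 1500 m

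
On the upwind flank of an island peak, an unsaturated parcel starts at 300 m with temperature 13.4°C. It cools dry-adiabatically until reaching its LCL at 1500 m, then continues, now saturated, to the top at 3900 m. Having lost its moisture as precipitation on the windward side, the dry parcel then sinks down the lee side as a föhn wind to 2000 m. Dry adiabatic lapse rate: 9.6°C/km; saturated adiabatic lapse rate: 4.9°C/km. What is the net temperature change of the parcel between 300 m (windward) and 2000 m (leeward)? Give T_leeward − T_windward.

-5.04°C

300 → 1500 m (dry, 9.6°C/km): ΔT = -9.6 × 1.2 = -11.52°C → T = 1.88°C
1500 → 3900 m (saturated, 4.9°C/km): ΔT = -4.9 × 2.4 = -11.76°C → T = -9.88°C
3900 → 2000 m (dry descent, 9.6°C/km): ΔT = +9.6 × 1.9 = +18.24°C → T = 8.36°C
Net change vs windward start: 8.36 − 13.4 = -5.04°C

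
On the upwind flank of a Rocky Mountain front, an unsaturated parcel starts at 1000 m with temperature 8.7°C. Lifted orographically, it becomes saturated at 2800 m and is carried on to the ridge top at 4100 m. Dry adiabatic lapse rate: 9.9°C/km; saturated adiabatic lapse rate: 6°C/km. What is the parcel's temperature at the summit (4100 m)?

From 1000 m to 2800 m (dry): cools by 9.9 × 1.8 = 17.82°C, giving -9.12°C.
From 2800 m to 4100 m (saturated): cools by 6 × 1.3 = 7.8°C, giving -16.92°C.

-16.92°C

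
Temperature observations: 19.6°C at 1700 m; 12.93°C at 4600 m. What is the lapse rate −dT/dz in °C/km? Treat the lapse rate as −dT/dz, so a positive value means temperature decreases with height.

Γ = −ΔT/Δz = (19.6 − 12.93) / (4600 − 1700) m
  = 6.67°C / 2.9 km = 2.3°C/km

2.3°C/km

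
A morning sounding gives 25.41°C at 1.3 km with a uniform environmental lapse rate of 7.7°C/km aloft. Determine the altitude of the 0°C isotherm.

4.6 km

Height above start = (25.41 − 0) / 7.7 = 3.3 km
Altitude = 1300 m + 3300 m = 4600 m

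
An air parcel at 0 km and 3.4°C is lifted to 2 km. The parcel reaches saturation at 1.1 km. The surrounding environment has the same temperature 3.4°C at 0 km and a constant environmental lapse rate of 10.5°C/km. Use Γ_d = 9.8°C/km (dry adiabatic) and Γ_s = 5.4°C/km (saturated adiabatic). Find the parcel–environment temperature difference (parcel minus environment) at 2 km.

Parcel:
  0–1100 m, dry: Δz = 1.1 km ⇒ ΔT = -10.78°C; T = -7.38°C
  1100–2000 m, saturated: Δz = 0.9 km ⇒ ΔT = -4.86°C; T = -12.24°C
Environment:
  0–2000 m, environment: Δz = 2 km ⇒ ΔT = -21°C; T = -17.6°C
T_parcel − T_env = -12.24 − (-17.6) = +5.36°C

+5.36°C (parcel warmer than environment)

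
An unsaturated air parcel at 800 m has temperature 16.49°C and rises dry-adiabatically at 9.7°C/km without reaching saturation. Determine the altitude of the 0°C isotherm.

2500 m

Height above start = (16.49 − 0) / 9.7 = 1.7 km
Altitude = 800 m + 1700 m = 2500 m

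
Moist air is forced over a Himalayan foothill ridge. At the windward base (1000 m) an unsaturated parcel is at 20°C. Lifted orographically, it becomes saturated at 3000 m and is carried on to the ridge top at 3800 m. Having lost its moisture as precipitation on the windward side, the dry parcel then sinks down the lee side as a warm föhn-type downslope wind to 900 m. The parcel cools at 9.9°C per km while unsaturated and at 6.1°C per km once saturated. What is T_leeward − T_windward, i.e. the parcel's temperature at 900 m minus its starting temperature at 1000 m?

1000 → 3000 m (dry, 9.9°C/km): ΔT = -9.9 × 2 = -19.8°C → T = 0.2°C
3000 → 3800 m (saturated, 6.1°C/km): ΔT = -6.1 × 0.8 = -4.88°C → T = -4.68°C
3800 → 900 m (dry descent, 9.9°C/km): ΔT = +9.9 × 2.9 = +28.71°C → T = 24.03°C
Net change vs windward start: 24.03 − 20 = +4.03°C

+4.03°C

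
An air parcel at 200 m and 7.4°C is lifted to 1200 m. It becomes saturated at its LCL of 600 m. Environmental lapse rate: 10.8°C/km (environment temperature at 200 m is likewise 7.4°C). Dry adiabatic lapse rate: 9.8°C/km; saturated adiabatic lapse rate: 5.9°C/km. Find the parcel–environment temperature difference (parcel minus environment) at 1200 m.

Parcel:
  From 200 m to 600 m (dry): cools by 9.8 × 0.4 = 3.92°C, giving 3.48°C.
  From 600 m to 1200 m (saturated): cools by 5.9 × 0.6 = 3.54°C, giving -0.06°C.
Environment:
  From 200 m to 1200 m (environment): cools by 10.8 × 1 = 10.8°C, giving -3.4°C.
T_parcel − T_env = -0.06 − (-3.4) = +3.34°C

+3.34°C (parcel warmer than environment)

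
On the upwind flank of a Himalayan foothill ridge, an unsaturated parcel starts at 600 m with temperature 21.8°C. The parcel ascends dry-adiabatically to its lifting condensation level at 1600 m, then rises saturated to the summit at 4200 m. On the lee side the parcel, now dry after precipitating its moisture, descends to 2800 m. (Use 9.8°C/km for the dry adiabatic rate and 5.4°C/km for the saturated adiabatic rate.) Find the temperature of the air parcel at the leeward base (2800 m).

600 → 1600 m (dry, 9.8°C/km): ΔT = -9.8 × 1 = -9.8°C → T = 12°C
1600 → 4200 m (saturated, 5.4°C/km): ΔT = -5.4 × 2.6 = -14.04°C → T = -2.04°C
4200 → 2800 m (dry descent, 9.8°C/km): ΔT = +9.8 × 1.4 = +13.72°C → T = 11.68°C

11.68°C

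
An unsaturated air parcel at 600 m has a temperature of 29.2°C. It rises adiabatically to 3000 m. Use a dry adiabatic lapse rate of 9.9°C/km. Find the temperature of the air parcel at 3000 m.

5.44°C

600–3000 m, dry adiabatic: Δz = 2.4 km ⇒ ΔT = -23.76°C; T = 5.44°C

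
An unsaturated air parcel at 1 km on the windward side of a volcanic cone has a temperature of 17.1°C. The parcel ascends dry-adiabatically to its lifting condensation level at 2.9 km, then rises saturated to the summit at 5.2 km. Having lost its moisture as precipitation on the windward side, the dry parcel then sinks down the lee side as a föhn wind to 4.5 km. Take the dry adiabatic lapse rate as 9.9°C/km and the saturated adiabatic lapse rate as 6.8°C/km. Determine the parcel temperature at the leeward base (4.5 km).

From 1000 m to 2900 m (dry): cools by 9.9 × 1.9 = 18.81°C, giving -1.71°C.
From 2900 m to 5200 m (saturated): cools by 6.8 × 2.3 = 15.64°C, giving -17.35°C.
From 5200 m to 4500 m (dry descent): warms by 9.9 × 0.7 = 6.93°C, giving -10.42°C.

-10.42°C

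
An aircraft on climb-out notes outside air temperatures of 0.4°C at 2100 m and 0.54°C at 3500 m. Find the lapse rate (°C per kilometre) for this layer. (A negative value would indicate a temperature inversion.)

-0.1°C/km

Γ = −ΔT/Δz = (0.4 − 0.54) / (3500 − 2100) m
  = -0.14°C / 1.4 km = -0.1°C/km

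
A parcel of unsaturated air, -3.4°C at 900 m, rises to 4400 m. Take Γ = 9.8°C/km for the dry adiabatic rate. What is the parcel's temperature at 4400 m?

-37.7°C

900 → 4400 m (dry adiabatic, 9.8°C/km): ΔT = -9.8 × 3.5 = -34.3°C → T = -37.7°C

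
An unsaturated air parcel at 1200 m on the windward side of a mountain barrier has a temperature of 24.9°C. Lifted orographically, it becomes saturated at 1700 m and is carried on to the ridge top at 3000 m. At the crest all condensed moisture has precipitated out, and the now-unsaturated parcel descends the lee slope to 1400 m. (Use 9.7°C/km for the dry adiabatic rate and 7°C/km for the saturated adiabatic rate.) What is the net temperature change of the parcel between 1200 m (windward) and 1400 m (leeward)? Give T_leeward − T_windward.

1200–1700 m, dry: Δz = 0.5 km ⇒ ΔT = -4.85°C; T = 20.05°C
1700–3000 m, saturated: Δz = 1.3 km ⇒ ΔT = -9.1°C; T = 10.95°C
3000–1400 m, dry descent: Δz = 1.6 km ⇒ ΔT = +15.52°C; T = 26.47°C
Net change vs windward start: 26.47 − 24.9 = +1.57°C

+1.57°C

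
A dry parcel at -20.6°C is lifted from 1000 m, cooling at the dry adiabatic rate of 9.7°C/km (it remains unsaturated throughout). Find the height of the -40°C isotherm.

3000 m

Height above start = (-20.6 − (-40)) / 9.7 = 2 km
Altitude = 1000 m + 2000 m = 3000 m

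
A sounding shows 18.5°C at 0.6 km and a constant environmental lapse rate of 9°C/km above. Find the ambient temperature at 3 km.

Environmental to 3000 m: -9 × 2.4 km = -21.6°C, so T = -3.1°C.

-3.1°C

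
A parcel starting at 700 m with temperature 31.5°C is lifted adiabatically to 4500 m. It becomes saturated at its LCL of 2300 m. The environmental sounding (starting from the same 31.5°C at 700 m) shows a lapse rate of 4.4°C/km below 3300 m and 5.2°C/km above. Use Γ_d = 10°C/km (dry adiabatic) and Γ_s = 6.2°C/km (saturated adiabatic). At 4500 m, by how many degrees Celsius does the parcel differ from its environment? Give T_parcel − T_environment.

Parcel:
  Dry to 2300 m: -10 × 1.6 km = -16°C, so T = 15.5°C.
  Saturated to 4500 m: -6.2 × 2.2 km = -13.64°C, so T = 1.86°C.
Environment:
  Environment, lower layer to 3300 m: -4.4 × 2.6 km = -11.44°C, so T = 20.06°C.
  Environment, upper layer to 4500 m: -5.2 × 1.2 km = -6.24°C, so T = 13.82°C.
T_parcel − T_env = 1.86 − 13.82 = -11.96°C

-11.96°C (parcel cooler than environment)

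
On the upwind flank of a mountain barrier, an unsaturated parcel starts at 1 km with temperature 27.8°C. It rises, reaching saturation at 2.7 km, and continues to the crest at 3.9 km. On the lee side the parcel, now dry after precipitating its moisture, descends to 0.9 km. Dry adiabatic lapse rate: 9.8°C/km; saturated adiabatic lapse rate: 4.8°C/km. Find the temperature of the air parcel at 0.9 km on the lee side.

Dry to 2700 m: -9.8 × 1.7 km = -16.66°C, so T = 11.14°C.
Saturated to 3900 m: -4.8 × 1.2 km = -5.76°C, so T = 5.38°C.
Dry descent to 900 m: +9.8 × 3 km = +29.4°C, so T = 34.78°C.

34.78°C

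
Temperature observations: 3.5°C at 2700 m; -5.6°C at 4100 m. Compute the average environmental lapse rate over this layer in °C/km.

6.5°C/km

Γ = −ΔT/Δz = (3.5 − (-5.6)) / (4100 − 2700) m
  = 9.1°C / 1.4 km = 6.5°C/km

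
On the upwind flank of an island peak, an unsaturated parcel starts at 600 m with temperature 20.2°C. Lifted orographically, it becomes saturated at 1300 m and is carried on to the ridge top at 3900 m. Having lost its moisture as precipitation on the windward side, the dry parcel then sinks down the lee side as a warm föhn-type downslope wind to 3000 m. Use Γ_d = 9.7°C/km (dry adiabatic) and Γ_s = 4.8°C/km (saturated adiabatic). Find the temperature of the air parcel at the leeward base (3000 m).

9.66°C

600–1300 m, dry: Δz = 0.7 km ⇒ ΔT = -6.79°C; T = 13.41°C
1300–3900 m, saturated: Δz = 2.6 km ⇒ ΔT = -12.48°C; T = 0.93°C
3900–3000 m, dry descent: Δz = 0.9 km ⇒ ΔT = +8.73°C; T = 9.66°C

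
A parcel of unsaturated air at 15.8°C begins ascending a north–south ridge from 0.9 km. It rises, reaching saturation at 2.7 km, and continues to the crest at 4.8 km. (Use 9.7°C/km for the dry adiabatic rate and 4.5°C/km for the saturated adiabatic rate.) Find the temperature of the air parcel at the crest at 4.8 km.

-11.11°C

900–2700 m, dry: Δz = 1.8 km ⇒ ΔT = -17.46°C; T = -1.66°C
2700–4800 m, saturated: Δz = 2.1 km ⇒ ΔT = -9.45°C; T = -11.11°C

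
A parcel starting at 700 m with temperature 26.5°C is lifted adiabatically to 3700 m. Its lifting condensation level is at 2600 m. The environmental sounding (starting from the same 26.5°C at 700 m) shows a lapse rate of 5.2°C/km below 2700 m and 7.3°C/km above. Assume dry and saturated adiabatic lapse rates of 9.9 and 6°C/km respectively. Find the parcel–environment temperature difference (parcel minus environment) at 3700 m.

Parcel:
  700 → 2600 m (dry, 9.9°C/km): ΔT = -9.9 × 1.9 = -18.81°C → T = 7.69°C
  2600 → 3700 m (saturated, 6°C/km): ΔT = -6 × 1.1 = -6.6°C → T = 1.09°C
Environment:
  700 → 2700 m (environment, lower layer, 5.2°C/km): ΔT = -5.2 × 2 = -10.4°C → T = 16.1°C
  2700 → 3700 m (environment, upper layer, 7.3°C/km): ΔT = -7.3 × 1 = -7.3°C → T = 8.8°C
T_parcel − T_env = 1.09 − 8.8 = -7.71°C

-7.71°C (parcel cooler than environment)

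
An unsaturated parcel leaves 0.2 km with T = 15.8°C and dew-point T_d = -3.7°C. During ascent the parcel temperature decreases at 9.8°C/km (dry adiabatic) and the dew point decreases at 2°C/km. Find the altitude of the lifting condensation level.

T and T_d converge at 9.8 − 2 = 7.8°C per km
Height above start = (15.8 − (-3.7)) / 7.8 = 2.5 km
LCL altitude = 200 m + 2500 m = 2700 m

2.7 km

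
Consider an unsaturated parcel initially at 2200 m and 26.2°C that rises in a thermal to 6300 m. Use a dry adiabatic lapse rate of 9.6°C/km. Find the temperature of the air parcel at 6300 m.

-13.16°C

From 2200 m to 6300 m (dry adiabatic): cools by 9.6 × 4.1 = 39.36°C, giving -13.16°C.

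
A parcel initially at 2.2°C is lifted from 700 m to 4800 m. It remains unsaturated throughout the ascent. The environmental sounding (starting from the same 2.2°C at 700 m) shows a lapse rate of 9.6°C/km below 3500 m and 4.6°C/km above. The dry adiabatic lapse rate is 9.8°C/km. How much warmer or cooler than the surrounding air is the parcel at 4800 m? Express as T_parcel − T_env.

Parcel:
  700 → 4800 m (dry, 9.8°C/km): ΔT = -9.8 × 4.1 = -40.18°C → T = -37.98°C
Environment:
  700 → 3500 m (environment, lower layer, 9.6°C/km): ΔT = -9.6 × 2.8 = -26.88°C → T = -24.68°C
  3500 → 4800 m (environment, upper layer, 4.6°C/km): ΔT = -4.6 × 1.3 = -5.98°C → T = -30.66°C
T_parcel − T_env = -37.98 − (-30.66) = -7.32°C

-7.32°C (parcel cooler than environment)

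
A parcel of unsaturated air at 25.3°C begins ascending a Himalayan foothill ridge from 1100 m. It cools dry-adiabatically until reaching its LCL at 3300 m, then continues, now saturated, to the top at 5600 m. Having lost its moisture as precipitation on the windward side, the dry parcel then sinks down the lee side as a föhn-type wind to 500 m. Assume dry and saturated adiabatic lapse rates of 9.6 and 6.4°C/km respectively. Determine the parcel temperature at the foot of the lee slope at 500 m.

Dry to 3300 m: -9.6 × 2.2 km = -21.12°C, so T = 4.18°C.
Saturated to 5600 m: -6.4 × 2.3 km = -14.72°C, so T = -10.54°C.
Dry descent to 500 m: +9.6 × 5.1 km = +48.96°C, so T = 38.42°C.

38.42°C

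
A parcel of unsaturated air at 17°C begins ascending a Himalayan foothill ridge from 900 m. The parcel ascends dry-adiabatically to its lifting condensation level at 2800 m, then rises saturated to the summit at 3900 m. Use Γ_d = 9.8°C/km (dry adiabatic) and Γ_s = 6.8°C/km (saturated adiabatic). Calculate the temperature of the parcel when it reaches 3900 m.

900 → 2800 m (dry, 9.8°C/km): ΔT = -9.8 × 1.9 = -18.62°C → T = -1.62°C
2800 → 3900 m (saturated, 6.8°C/km): ΔT = -6.8 × 1.1 = -7.48°C → T = -9.1°C

-9.1°C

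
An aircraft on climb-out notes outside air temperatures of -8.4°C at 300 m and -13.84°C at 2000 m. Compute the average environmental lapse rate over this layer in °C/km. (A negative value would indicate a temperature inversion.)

3.2°C/km

Γ = −ΔT/Δz = (-8.4 − (-13.84)) / (2000 − 300) m
  = 5.44°C / 1.7 km = 3.2°C/km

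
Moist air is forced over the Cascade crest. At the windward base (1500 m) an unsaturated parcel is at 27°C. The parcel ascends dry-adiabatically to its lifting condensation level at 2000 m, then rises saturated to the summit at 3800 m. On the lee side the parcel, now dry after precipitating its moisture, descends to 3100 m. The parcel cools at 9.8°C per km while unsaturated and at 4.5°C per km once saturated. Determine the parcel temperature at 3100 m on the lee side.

20.86°C

Dry to 2000 m: -9.8 × 0.5 km = -4.9°C, so T = 22.1°C.
Saturated to 3800 m: -4.5 × 1.8 km = -8.1°C, so T = 14°C.
Dry descent to 3100 m: +9.8 × 0.7 km = +6.86°C, so T = 20.86°C.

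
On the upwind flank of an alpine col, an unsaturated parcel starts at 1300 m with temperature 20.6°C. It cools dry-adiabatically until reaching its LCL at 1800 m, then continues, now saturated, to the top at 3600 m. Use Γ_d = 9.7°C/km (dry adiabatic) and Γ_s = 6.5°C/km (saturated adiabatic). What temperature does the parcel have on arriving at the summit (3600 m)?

1300–1800 m, dry: Δz = 0.5 km ⇒ ΔT = -4.85°C; T = 15.75°C
1800–3600 m, saturated: Δz = 1.8 km ⇒ ΔT = -11.7°C; T = 4.05°C

4.05°C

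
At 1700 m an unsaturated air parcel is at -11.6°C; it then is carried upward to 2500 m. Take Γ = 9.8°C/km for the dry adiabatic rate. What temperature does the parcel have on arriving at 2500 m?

-19.44°C

1700 → 2500 m (dry adiabatic, 9.8°C/km): ΔT = -9.8 × 0.8 = -7.84°C → T = -19.44°C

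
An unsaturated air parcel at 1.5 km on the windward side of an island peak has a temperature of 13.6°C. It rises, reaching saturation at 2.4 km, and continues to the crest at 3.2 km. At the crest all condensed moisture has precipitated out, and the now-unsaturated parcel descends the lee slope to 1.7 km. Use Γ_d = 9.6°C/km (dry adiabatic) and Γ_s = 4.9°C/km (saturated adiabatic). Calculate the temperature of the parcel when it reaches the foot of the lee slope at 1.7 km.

From 1500 m to 2400 m (dry): cools by 9.6 × 0.9 = 8.64°C, giving 4.96°C.
From 2400 m to 3200 m (saturated): cools by 4.9 × 0.8 = 3.92°C, giving 1.04°C.
From 3200 m to 1700 m (dry descent): warms by 9.6 × 1.5 = 14.4°C, giving 15.44°C.

15.44°C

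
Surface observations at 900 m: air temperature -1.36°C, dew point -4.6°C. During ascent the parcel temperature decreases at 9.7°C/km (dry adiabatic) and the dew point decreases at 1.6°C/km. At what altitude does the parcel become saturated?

T and T_d converge at 9.7 − 1.6 = 8.1°C per km
Height above start = (-1.36 − (-4.6)) / 8.1 = 0.4 km
LCL altitude = 900 m + 400 m = 1300 m

1300 m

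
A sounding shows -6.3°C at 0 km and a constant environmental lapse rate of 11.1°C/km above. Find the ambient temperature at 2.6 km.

0–2600 m, environmental: Δz = 2.6 km ⇒ ΔT = -28.86°C; T = -35.16°C

-35.16°C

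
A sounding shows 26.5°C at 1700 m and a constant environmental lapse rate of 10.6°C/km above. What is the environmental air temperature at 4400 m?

Environmental to 4400 m: -10.6 × 2.7 km = -28.62°C, so T = -2.12°C.

-2.12°C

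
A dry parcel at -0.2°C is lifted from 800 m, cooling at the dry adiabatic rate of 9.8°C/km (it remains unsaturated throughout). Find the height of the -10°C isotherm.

1800 m

Height above start = (-0.2 − (-10)) / 9.8 = 1 km
Altitude = 800 m + 1000 m = 1800 m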